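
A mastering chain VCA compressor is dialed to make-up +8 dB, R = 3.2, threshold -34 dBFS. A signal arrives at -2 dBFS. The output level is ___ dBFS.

-16 dBFS

-2 dBFS sits 32 dB over threshold.
At 3.2:1 the overshoot is divided by 3.2, leaving 10 dB above threshold.
That puts the output at -24 dBFS; make-up adds 8 dB, giving -16 dBFS.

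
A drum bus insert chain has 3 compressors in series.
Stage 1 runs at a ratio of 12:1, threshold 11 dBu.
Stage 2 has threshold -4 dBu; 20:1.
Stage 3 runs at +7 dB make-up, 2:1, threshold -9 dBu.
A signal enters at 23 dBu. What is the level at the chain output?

0.9 dBu

Stage 1: overshoot 12 dB → 12/12 = 1 dB → 12 dBu.
Stage 2: 16 dB above -4 dBu, reduced 20:1 to 0.8 dB above → -3.2 dBu.
Stage 3: overshoot 5.8 dB → 5.8/2 = 2.9 dB → -6.1 dBu; +7 dB make-up → 0.9 dBu.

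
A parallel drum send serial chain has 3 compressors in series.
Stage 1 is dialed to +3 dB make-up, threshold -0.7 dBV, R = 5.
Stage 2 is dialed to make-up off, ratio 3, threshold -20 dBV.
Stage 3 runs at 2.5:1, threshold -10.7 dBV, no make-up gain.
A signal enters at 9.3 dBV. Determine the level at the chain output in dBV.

-11.9 dBV

Stage 1: overshoot 10 dB → 10/5 = 2 dB → 1.3 dBV; +3 dB make-up → 4.3 dBV.
Stage 2: overshoot 24.3 dB → 24.3/3 = 8.1 dB → -11.9 dBV.
Stage 3: -11.9 dBV ≤ -10.7 dBV, so stage 3 doesn't engage; output -11.9 dBV.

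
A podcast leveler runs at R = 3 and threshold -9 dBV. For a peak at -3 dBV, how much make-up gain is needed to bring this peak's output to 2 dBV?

Without make-up, output = threshold + overshoot/3 = -9 + 2 = -7 dBV.
Gap to target: 9 dB.

9 dB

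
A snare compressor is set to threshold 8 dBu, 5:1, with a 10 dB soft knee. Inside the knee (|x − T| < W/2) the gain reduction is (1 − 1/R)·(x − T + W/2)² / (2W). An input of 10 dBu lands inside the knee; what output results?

8.04 dBu

x − T + W/2 = 10 − 8 + 5 = 7.
GR = (1 − 1/5) × 7² / 20 = 0.8 × 49 / 20 = 1.96 dB.
Output = 10 − 1.96 = 8.04 dBu.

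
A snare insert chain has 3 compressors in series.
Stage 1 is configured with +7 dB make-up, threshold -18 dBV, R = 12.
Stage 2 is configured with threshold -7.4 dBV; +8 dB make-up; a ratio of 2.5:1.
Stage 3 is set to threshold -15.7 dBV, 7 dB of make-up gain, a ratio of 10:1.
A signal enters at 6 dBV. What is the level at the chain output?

-7.23 dBV

Stage 1: overshoot 24 dB → 24/12 = 2 dB → -16 dBV; +7 dB make-up → -9 dBV.
Stage 2: -9 dBV ≤ -7.4 dBV, so stage 2 doesn't engage; make-up brings it to -1 dBV.
Stage 3: 14.7 dB above -15.7 dBV, reduced 10:1 to 1.47 dB above → -14.23 dBV; +7 dB make-up → -7.23 dBV.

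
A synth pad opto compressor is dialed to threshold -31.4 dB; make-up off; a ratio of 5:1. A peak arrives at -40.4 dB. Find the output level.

-40.4 dB is 9 dB below the -31.4 dB threshold, so no gain reduction is applied.
Output = input = -40.4 dB.

-40.4 dB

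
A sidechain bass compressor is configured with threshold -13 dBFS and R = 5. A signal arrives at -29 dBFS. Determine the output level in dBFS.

-29 dBFS

-29 dBFS is 16 dB below the -13 dBFS threshold, so no gain reduction is applied.
Output = input = -29 dBFS.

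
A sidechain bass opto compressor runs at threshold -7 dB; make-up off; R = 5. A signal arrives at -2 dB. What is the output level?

-6 dB

-2 dB sits 5 dB over threshold.
5:1 compression reduces that to 5/5 = 1 dB over.
That puts the output at -6 dB.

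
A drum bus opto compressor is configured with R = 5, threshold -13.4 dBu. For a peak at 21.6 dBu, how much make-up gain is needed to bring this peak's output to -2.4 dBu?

Without make-up, output = threshold + overshoot/5 = -13.4 + 7 = -6.4 dBu.
Gap to target: 4 dB.

4 dB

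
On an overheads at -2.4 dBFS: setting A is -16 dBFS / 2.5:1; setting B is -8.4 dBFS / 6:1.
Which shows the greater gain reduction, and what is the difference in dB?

A: overshoot 13.6 dB → output overshoot 5.44 dB → GR 8.16 dB.
B: overshoot 6 dB → output overshoot 1 dB → GR 5 dB.
Difference: 3.16 dB in favour of A.

A, by 3.16 dB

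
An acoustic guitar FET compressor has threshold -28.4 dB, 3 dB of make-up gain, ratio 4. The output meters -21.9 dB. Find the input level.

Stripping the +3 dB make-up gives -24.9 dB at the gain stage.
Post-compression overshoot = -24.9 − (-28.4) = 3.5 dB.
Input overshoot = R × output overshoot = 14 dB → input = -28.4 + 14 = -14.4 dB.

-14.4 dB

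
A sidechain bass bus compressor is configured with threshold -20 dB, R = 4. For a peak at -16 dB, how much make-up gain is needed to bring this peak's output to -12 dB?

The peak compresses to -20 + 4/4 = -19 dB.
To reach -12 dB requires -12 − (-19) = 7 dB of make-up.

7 dB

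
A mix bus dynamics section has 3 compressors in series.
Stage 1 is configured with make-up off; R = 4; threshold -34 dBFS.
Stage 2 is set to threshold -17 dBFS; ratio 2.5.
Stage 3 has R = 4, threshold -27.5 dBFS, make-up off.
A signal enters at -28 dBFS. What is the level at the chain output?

Stage 1: -28 dBFS is 6 dB over -34 dBFS; at 4:1 that becomes 1.5 dB over, giving -32.5 dBFS.
Stage 2: below threshold (-32.5 ≤ -17); passes unchanged; output -32.5 dBFS.
Stage 3: below threshold (-32.5 ≤ -27.5); passes unchanged; output -32.5 dBFS.

-32.5 dBFS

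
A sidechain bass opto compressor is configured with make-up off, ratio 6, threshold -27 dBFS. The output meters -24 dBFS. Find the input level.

-9 dBFS

Post-compression overshoot = -24 − (-27) = 3 dB.
Undo the ratio: input overshoot = 3 × 6 = 18 dB, giving input = -9 dBFS.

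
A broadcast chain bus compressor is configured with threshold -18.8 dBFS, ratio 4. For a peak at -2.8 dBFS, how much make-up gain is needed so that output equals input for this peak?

12 dB

The peak compresses to -18.8 + 16/4 = -14.8 dBFS.
To reach -2.8 dBFS requires -2.8 − (-14.8) = 12 dB of make-up.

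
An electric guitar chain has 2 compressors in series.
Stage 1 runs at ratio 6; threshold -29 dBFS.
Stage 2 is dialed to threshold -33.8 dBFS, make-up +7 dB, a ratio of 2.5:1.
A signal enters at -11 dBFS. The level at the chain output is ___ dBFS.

Stage 1: -11 dBFS is 18 dB over -29 dBFS; at 6:1 that becomes 3 dB over, giving -26 dBFS.
Stage 2: overshoot 7.8 dB → 7.8/2.5 = 3.12 dB → -30.68 dBFS; +7 dB make-up → -23.68 dBFS.

-23.68 dBFS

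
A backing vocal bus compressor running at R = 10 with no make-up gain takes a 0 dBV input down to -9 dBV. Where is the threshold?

-10 dBV

Input is 10 dB above T (since output overshoot × R = input overshoot: (-9 − T)·10 = 0 − T gives T = -10 dBV).
Check: -10 + (0 − (-10))/10 = -10 + 1 = -9 dBV. ✓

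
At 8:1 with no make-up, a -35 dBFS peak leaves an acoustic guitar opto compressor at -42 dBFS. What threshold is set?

Let T be the threshold. Output overshoot = (input overshoot)/R, so -42 − T = (-35 − T)/8.
8·(-42 − T) = -35 − T → 7·T = -336 − (-35) = -301.
T = -301/7 = -43 dBFS.

-43 dBFS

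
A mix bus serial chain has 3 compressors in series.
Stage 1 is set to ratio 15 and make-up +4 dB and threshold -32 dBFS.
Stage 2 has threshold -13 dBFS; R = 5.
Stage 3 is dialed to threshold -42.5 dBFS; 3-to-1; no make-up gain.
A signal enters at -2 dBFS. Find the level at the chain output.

-37 dBFS

Stage 1: 30 dB above -32 dBFS, reduced 15:1 to 2 dB above → -30 dBFS; +4 dB make-up → -26 dBFS.
Stage 2: below threshold (-26 ≤ -13); passes unchanged; output -26 dBFS.
Stage 3: -26 dBFS is 16.5 dB over -42.5 dBFS; at 3:1 that becomes 5.5 dB over, giving -37 dBFS.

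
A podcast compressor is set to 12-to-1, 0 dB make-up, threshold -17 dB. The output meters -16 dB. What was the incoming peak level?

That's 1 dB above the -17 dB threshold.
Input overshoot = R × output overshoot = 12 dB → input = -17 + 12 = -5 dB.

-5 dB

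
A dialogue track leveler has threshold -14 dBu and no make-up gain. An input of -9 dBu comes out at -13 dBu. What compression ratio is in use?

5:1

Input overshoot = -9 − (-14) = 5 dB; output overshoot = -13 − (-14) = 1 dB.
Ratio = 5 / 1 = 5.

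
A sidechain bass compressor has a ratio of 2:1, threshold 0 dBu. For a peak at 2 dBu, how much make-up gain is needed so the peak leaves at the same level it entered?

Overshoot 2 dB → 2/2 = 1 dB after compression, so the compressed level is 0 + 1 = 1 dBu.
Make-up = target − compressed = 2 − 1 = 1 dB.

1 dB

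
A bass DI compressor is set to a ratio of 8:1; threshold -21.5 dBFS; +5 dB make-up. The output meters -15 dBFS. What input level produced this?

Before make-up, the level was -15 − 5 = -20 dBFS.
The compressed level sits -20 − (-21.5) = 1.5 dB over threshold.
Before 8:1 compression the overshoot was 1.5 × 8 = 12 dB, so input = -21.5 + 12 = -9.5 dBFS.

-9.5 dBFS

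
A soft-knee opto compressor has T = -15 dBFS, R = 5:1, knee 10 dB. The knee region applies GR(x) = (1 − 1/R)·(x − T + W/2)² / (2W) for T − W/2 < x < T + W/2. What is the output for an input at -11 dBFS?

x − T + W/2 = -11 − (-15) + 5 = 9.
GR = (1 − 1/5) × 9² / 20 = 0.8 × 81 / 20 = 3.24 dB.
Output = -11 − 3.24 = -14.24 dBFS.

-14.24 dBFS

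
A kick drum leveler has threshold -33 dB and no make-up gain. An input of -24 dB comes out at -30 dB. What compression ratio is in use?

Input overshoot = -24 − (-33) = 9 dB; output overshoot = -30 − (-33) = 3 dB.
Ratio = 9 / 3 = 3.

3:1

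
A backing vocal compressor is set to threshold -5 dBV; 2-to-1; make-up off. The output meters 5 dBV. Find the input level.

That's 10 dB above the -5 dBV threshold.
Before 2:1 compression the overshoot was 10 × 2 = 20 dB, so input = -5 + 20 = 15 dBV.

15 dBV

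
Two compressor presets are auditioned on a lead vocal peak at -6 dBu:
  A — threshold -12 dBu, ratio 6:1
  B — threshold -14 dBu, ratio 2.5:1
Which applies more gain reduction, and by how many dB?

A, by 0.2 dB

A: 6 dB over, compressed to 1 dB over, so 5 dB of GR.
B: 8 dB over, compressed to 3.2 dB over, so 4.8 dB of GR.
A applies 0.2 dB more gain reduction.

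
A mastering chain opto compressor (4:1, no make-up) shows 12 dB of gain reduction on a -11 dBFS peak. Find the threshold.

-27 dBFS

Input is 16 dB above T (since output overshoot × R = input overshoot: (-23 − T)·4 = -11 − T gives T = -27 dBFS).
Check: -27 + (-11 − (-27))/4 = -27 + 4 = -23 dBFS. ✓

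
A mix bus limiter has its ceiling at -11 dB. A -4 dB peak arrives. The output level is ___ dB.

-11 dB

A brickwall limiter is an ∞:1 compressor: any input above the ceiling is clamped to -11 dB.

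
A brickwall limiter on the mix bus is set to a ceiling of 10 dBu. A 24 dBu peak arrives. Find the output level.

The limiter clamps the peak to its 10 dBu ceiling.

10 dBu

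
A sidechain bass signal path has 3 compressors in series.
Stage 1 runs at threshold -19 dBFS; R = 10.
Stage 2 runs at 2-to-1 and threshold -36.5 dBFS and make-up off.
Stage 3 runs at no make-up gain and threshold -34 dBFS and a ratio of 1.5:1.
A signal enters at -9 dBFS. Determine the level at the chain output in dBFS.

Stage 1: 10 dB above -19 dBFS, reduced 10:1 to 1 dB above → -18 dBFS.
Stage 2: 18.5 dB above -36.5 dBFS, reduced 2:1 to 9.25 dB above → -27.25 dBFS.
Stage 3: -27.25 dBFS is 6.75 dB over -34 dBFS; at 1.5:1 that becomes 4.5 dB over, giving -29.5 dBFS.

-29.5 dBFS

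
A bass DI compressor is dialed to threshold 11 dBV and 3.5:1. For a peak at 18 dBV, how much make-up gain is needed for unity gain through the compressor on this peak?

Overshoot 7 dB → 7/3.5 = 2 dB after compression, so the compressed level is 11 + 2 = 13 dBV.
Make-up = target − compressed = 18 − 13 = 5 dB.

5 dB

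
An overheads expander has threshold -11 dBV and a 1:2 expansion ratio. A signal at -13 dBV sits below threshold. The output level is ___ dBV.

The input is 2 dB below the -11 dBV threshold.
A 1:2 expander multiplies undershoot by 2: 2 × 2 = 4 dB below threshold.
Output = -11 − 4 = -15 dBV.

-15 dBV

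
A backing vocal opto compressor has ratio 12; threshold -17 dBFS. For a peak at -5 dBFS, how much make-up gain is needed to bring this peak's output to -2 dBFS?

Overshoot 12 dB → 12/12 = 1 dB after compression, so the compressed level is -17 + 1 = -16 dBFS.
Make-up = target − compressed = -2 − (-16) = 14 dB.

14 dB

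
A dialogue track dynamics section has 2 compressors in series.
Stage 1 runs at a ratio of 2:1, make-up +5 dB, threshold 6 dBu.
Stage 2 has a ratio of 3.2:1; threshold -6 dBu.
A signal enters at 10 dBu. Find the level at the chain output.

-0.0625 dBu

Stage 1: 10 dBu is 4 dB over 6 dBu; at 2:1 that becomes 2 dB over, giving 8 dBu; +5 dB make-up → 13 dBu.
Stage 2: 13 dBu is 19 dB over -6 dBu; at 3.2:1 that becomes 5.9375 dB over, giving -0.0625 dBu.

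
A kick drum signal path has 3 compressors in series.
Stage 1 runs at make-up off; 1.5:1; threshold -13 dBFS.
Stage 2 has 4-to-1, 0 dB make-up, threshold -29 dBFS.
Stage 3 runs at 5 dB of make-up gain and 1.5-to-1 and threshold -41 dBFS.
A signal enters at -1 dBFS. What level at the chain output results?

-24 dBFS

Stage 1: 12 dB above -13 dBFS, reduced 1.5:1 to 8 dB above → -5 dBFS.
Stage 2: overshoot 24 dB → 24/4 = 6 dB → -23 dBFS.
Stage 3: 18 dB above -41 dBFS, reduced 1.5:1 to 12 dB above → -29 dBFS; +5 dB make-up → -24 dBFS.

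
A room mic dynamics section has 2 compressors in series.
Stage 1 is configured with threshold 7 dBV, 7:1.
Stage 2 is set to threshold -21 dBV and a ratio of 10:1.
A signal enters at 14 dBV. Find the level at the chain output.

-18.1 dBV

Stage 1: 14 dBV is 7 dB over 7 dBV; at 7:1 that becomes 1 dB over, giving 8 dBV.
Stage 2: 8 dBV is 29 dB over -21 dBV; at 10:1 that becomes 2.9 dB over, giving -18.1 dBV.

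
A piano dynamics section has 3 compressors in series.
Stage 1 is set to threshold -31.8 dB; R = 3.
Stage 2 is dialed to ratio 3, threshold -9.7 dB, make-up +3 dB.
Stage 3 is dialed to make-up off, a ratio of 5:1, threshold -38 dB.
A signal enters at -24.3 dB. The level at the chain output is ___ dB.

Stage 1: 7.5 dB above -31.8 dB, reduced 3:1 to 2.5 dB above → -29.3 dB.
Stage 2: -29.3 dB ≤ -9.7 dB, so stage 2 doesn't engage; make-up brings it to -26.3 dB.
Stage 3: 11.7 dB above -38 dB, reduced 5:1 to 2.34 dB above → -35.66 dB.

-35.66 dB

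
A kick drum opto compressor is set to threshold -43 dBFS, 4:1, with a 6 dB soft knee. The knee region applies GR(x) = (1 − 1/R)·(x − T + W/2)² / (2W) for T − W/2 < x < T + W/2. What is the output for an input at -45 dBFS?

-45.0625 dBFS

x − T + W/2 = -45 − (-43) + 3 = 1.
GR = (1 − 1/4) × 1² / 12 = 0.75 × 1 / 12 = 0.0625 dB.
Output = -45 − 0.0625 = -45.0625 dBFS.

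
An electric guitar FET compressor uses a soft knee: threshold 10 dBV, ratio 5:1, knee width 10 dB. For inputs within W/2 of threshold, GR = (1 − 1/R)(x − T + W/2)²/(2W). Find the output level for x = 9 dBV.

x − T + W/2 = 9 − 10 + 5 = 4.
GR = (1 − 1/5) × 4² / 20 = 0.8 × 16 / 20 = 0.64 dB.
Output = 9 − 0.64 = 8.36 dBV.

8.36 dBV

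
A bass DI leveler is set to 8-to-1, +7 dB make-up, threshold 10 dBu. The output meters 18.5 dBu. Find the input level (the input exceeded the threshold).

22 dBu

Before make-up, the level was 18.5 − 7 = 11.5 dBu.
That's 1.5 dB above the 10 dBu threshold.
Undo the ratio: input overshoot = 1.5 × 8 = 12 dB, giving input = 22 dBu.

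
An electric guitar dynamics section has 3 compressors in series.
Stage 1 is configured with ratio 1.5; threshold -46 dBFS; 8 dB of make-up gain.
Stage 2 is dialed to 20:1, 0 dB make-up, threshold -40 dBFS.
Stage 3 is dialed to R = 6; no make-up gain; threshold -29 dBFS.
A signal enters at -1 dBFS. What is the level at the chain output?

Stage 1: 45 dB above -46 dBFS, reduced 1.5:1 to 30 dB above → -16 dBFS; +8 dB make-up → -8 dBFS.
Stage 2: -8 dBFS is 32 dB over -40 dBFS; at 20:1 that becomes 1.6 dB over, giving -38.4 dBFS.
Stage 3: -38.4 dBFS is at or below the -29 dBFS threshold — no compression; output -38.4 dBFS.

-38.4 dBFS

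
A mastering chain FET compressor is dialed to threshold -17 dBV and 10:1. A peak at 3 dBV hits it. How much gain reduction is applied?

3 dBV exceeds the threshold by 20 dB.
After 10:1 compression the overshoot becomes 20/10 = 2 dB.
GR = overshoot in − overshoot out = 20 − 2 = 18 dB.

18 dB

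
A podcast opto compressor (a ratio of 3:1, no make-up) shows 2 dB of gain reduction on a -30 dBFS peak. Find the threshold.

-33 dBFS

Gain reduction = -30 − (-32) = 2 dB; output overshoot = GR / (R − 1) = 2 / 2 = 1 dB.
Threshold = output − output overshoot = -32 − 1 = -33 dBFS.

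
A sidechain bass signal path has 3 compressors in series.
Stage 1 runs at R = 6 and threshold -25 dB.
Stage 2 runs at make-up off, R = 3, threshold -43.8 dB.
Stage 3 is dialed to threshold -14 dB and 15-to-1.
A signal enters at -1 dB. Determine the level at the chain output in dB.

Stage 1: overshoot 24 dB → 24/6 = 4 dB → -21 dB.
Stage 2: 22.8 dB above -43.8 dB, reduced 3:1 to 7.6 dB above → -36.2 dB.
Stage 3: -36.2 dB is at or below the -14 dB threshold — no compression; output -36.2 dB.

-36.2 dB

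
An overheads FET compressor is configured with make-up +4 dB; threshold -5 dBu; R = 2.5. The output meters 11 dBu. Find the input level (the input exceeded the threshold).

25 dBu

Stripping the +4 dB make-up gives 7 dBu at the gain stage.
Post-compression overshoot = 7 − (-5) = 12 dB.
Undo the ratio: input overshoot = 12 × 2.5 = 30 dB, giving input = 25 dBu.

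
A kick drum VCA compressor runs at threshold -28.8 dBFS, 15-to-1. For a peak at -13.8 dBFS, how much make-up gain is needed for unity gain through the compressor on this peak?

Without make-up, output = threshold + overshoot/15 = -28.8 + 1 = -27.8 dBFS.
Gap to target: 14 dB.

14 dB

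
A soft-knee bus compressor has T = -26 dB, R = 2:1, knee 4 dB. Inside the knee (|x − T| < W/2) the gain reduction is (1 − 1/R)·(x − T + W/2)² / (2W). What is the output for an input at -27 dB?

-27.0625 dB

x − T + W/2 = -27 − (-26) + 2 = 1.
GR = (1 − 1/2) × 1² / 8 = 0.5 × 1 / 8 = 0.0625 dB.
Output = -27 − 0.0625 = -27.0625 dB.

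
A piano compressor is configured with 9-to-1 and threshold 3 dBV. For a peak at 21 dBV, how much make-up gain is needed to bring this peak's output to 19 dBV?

Without make-up, output = threshold + overshoot/9 = 3 + 2 = 5 dBV.
Gap to target: 14 dB.

14 dB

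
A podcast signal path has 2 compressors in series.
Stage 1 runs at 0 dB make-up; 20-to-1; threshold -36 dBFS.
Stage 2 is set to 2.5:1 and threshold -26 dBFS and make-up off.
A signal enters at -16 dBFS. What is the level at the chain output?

Stage 1: -16 dBFS is 20 dB over -36 dBFS; at 20:1 that becomes 1 dB over, giving -35 dBFS.
Stage 2: -35 dBFS is at or below the -26 dBFS threshold — no compression; output -35 dBFS.

-35 dBFS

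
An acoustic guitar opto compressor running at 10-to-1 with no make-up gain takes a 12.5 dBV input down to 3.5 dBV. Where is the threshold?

Input is 10 dB above T (since output overshoot × R = input overshoot: (3.5 − T)·10 = 12.5 − T gives T = 2.5 dBV).
Check: 2.5 + (12.5 − 2.5)/10 = 2.5 + 1 = 3.5 dBV. ✓

2.5 dBV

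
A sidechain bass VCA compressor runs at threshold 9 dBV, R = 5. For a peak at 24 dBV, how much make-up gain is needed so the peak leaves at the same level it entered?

Without make-up, output = threshold + overshoot/5 = 9 + 3 = 12 dBV.
Gap to target: 12 dB.

12 dB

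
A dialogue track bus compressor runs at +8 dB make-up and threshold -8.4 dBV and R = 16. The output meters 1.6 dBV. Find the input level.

Stripping the +8 dB make-up gives -6.4 dBV at the gain stage.
The compressed level sits -6.4 − (-8.4) = 2 dB over threshold.
Input overshoot = R × output overshoot = 32 dB → input = -8.4 + 32 = 23.6 dBV.

23.6 dBV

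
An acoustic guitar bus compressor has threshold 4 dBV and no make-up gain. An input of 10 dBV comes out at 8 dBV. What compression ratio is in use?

Input overshoot = 10 − 4 = 6 dB; output overshoot = 8 − 4 = 4 dB.
Ratio = 6 / 4 = 1.5.

1.5:1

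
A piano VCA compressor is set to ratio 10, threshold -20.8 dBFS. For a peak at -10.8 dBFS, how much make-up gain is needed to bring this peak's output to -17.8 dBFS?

Without make-up, output = threshold + overshoot/10 = -20.8 + 1 = -19.8 dBFS.
Gap to target: 2 dB.

2 dB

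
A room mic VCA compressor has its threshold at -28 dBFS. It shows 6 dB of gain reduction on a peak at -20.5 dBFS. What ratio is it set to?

5:1

Input overshoot = -20.5 − (-28) = 7.5 dB.
Output overshoot = 7.5 − 6 = 1.5 dB.
Ratio = input overshoot / output overshoot = 7.5 / 1.5 = 5.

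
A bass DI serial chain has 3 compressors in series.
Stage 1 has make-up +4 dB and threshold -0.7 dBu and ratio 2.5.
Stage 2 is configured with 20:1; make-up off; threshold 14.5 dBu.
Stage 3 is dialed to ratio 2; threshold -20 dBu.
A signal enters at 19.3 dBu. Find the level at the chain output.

Stage 1: overshoot 20 dB → 20/2.5 = 8 dB → 7.3 dBu; +4 dB make-up → 11.3 dBu.
Stage 2: 11.3 dBu is at or below the 14.5 dBu threshold — no compression; output 11.3 dBu.
Stage 3: 11.3 dBu is 31.3 dB over -20 dBu; at 2:1 that becomes 15.65 dB over, giving -4.35 dBu.

-4.35 dBu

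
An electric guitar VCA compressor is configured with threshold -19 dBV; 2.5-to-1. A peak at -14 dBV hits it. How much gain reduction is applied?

The signal is 5 dB above threshold.
At 2.5:1, output sits 5/2.5 = 2 dB above threshold.
So the signal is attenuated by 5 − 2 = 3 dB.

3 dB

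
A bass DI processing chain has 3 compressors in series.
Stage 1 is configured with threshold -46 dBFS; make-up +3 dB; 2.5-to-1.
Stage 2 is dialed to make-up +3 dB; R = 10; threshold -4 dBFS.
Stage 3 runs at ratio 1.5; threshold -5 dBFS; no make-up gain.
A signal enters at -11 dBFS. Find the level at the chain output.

-26 dBFS

Stage 1: overshoot 35 dB → 35/2.5 = 14 dB → -32 dBFS; +3 dB make-up → -29 dBFS.
Stage 2: -29 dBFS is at or below the -4 dBFS threshold — no compression; make-up brings it to -26 dBFS.
Stage 3: -26 dBFS is at or below the -5 dBFS threshold — no compression; output -26 dBFS.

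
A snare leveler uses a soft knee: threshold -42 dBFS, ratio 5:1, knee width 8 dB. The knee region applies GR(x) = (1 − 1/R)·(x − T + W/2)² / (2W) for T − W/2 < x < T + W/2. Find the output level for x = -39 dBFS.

-41.45 dBFS

x − T + W/2 = -39 − (-42) + 4 = 7.
GR = (1 − 1/5) × 7² / 16 = 0.8 × 49 / 16 = 2.45 dB.
Output = -39 − 2.45 = -41.45 dBFS.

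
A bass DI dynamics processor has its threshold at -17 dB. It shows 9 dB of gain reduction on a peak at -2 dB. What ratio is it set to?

Input overshoot = -2 − (-17) = 15 dB.
Output overshoot = 15 − 9 = 6 dB.
Ratio = input overshoot / output overshoot = 15 / 6 = 2.5.

2.5:1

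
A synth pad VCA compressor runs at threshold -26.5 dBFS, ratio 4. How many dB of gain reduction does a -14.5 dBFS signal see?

9 dB

Overshoot = -14.5 − (-26.5) = 12 dB.
A 4:1 ratio leaves 3 dB of that excess.
GR = overshoot in − overshoot out = 12 − 3 = 9 dB.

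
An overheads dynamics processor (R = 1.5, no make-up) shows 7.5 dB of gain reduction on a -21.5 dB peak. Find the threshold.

-44 dB

Let T be the threshold. Output overshoot = (input overshoot)/R, so -29 − T = (-21.5 − T)/1.5.
1.5·(-29 − T) = -21.5 − T → 0.5·T = -43.5 − (-21.5) = -22.
T = -22/0.5 = -44 dB.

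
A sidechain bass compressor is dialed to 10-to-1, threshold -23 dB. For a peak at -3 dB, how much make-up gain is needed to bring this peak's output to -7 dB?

14 dB

The peak compresses to -23 + 20/10 = -21 dB.
To reach -7 dB requires -7 − (-21) = 14 dB of make-up.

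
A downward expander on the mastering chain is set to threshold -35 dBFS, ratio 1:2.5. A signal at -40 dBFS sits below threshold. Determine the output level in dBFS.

-47.5 dBFS

Below threshold, a 1:2.5 expander applies gain = (2.5−1)×(T − x) of attenuation.
(2.5−1) × 5 = 7.5 dB, so output = -40 − 7.5 = -47.5 dBFS.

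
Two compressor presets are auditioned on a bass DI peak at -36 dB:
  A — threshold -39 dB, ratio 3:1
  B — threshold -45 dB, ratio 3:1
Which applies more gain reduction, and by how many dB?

A: overshoot 3 dB → output overshoot 1 dB → GR 2 dB.
B: overshoot 9 dB → output overshoot 3 dB → GR 6 dB.
B reduces 4 dB more.

B, by 4 dB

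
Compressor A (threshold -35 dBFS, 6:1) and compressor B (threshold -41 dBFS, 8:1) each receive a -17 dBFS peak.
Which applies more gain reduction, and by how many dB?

B, by 6 dB

A: 18 dB over, compressed to 3 dB over, so 15 dB of GR.
B: 24 dB over, compressed to 3 dB over, so 21 dB of GR.
B applies 6 dB more gain reduction.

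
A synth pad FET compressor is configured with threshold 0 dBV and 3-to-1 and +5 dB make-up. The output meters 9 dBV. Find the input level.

12 dBV

Before make-up, the level was 9 − 5 = 4 dBV.
The compressed level sits 4 − 0 = 4 dB over threshold.
Undo the ratio: input overshoot = 4 × 3 = 12 dB, giving input = 12 dBV.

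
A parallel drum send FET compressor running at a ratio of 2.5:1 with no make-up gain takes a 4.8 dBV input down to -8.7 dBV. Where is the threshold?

Gain reduction = 4.8 − (-8.7) = 13.5 dB; output overshoot = GR / (R − 1) = 13.5 / 1.5 = 9 dB.
Threshold = output − output overshoot = -8.7 − 9 = -17.7 dBV.

-17.7 dBV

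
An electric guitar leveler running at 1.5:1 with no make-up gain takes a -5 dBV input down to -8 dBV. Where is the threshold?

Let T be the threshold. Output overshoot = (input overshoot)/R, so -8 − T = (-5 − T)/1.5.
1.5·(-8 − T) = -5 − T → 0.5·T = -12 − (-5) = -7.
T = -7/0.5 = -14 dBV.

-14 dBV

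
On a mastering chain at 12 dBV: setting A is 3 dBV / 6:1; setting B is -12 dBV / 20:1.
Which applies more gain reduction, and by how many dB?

A: GR = 9 − 9/6 = 7.5 dB.
B: GR = 24 − 24/20 = 22.8 dB.
B reduces 15.3 dB more.

B, by 15.3 dB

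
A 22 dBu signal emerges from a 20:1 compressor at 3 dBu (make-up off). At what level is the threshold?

2 dBu

Input is 20 dB above T (since output overshoot × R = input overshoot: (3 − T)·20 = 22 − T gives T = 2 dBu).
Check: 2 + (22 − 2)/20 = 2 + 1 = 3 dBu. ✓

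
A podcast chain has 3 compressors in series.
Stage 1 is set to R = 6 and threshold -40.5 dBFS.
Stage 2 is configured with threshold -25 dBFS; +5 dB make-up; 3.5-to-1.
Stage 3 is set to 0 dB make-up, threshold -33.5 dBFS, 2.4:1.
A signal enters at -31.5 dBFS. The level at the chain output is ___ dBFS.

Stage 1: 9 dB above -40.5 dBFS, reduced 6:1 to 1.5 dB above → -39 dBFS.
Stage 2: -39 dBFS ≤ -25 dBFS, so stage 2 doesn't engage; make-up brings it to -34 dBFS.
Stage 3: -34 dBFS is at or below the -33.5 dBFS threshold — no compression; output -34 dBFS.

-34 dBFS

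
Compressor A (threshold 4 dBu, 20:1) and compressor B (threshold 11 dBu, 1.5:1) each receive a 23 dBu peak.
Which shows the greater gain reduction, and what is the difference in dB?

A, by 14.05 dB

A: 19 dB over, compressed to 0.95 dB over, so 18.05 dB of GR.
B: 12 dB over, compressed to 8 dB over, so 4 dB of GR.
A reduces 14.05 dB more.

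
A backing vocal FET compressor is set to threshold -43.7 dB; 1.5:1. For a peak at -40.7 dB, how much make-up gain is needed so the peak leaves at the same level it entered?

1 dB

Overshoot 3 dB → 3/1.5 = 2 dB after compression, so the compressed level is -43.7 + 2 = -41.7 dB.
Make-up = target − compressed = -40.7 − (-41.7) = 1 dB.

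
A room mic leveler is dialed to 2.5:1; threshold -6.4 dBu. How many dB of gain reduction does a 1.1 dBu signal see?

The signal is 7.5 dB above threshold.
At 2.5:1, output sits 7.5/2.5 = 3 dB above threshold.
So the signal is attenuated by 7.5 − 3 = 4.5 dB.

4.5 dB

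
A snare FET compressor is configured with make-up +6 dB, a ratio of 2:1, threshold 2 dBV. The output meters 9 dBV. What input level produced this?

4 dBV

Before make-up, the level was 9 − 6 = 3 dBV.
Post-compression overshoot = 3 − 2 = 1 dB.
Undo the ratio: input overshoot = 1 × 2 = 2 dB, giving input = 4 dBV.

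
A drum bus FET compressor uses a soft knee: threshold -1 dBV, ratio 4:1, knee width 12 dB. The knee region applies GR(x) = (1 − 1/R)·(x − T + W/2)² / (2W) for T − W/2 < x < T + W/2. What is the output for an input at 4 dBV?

x − T + W/2 = 4 − (-1) + 6 = 11.
GR = (1 − 1/4) × 11² / 24 = 0.75 × 121 / 24 = 3.78125 dB.
Output = 4 − 3.78125 = 0.21875 dBV.

0.21875 dBV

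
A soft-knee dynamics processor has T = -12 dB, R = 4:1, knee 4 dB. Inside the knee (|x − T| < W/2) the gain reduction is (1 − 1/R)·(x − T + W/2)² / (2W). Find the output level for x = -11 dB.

-11.84375 dB

x − T + W/2 = -11 − (-12) + 2 = 3.
GR = (1 − 1/4) × 3² / 8 = 0.75 × 9 / 8 = 0.84375 dB.
Output = -11 − 0.84375 = -11.84375 dB.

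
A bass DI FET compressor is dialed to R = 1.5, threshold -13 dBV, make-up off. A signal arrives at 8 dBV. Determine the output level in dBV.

The input is 21 dB above the -13 dBV threshold.
The 21 dB excess becomes 14 dB after 1.5:1 reduction.
Output = -13 + 14 = 1 dBV.

1 dBV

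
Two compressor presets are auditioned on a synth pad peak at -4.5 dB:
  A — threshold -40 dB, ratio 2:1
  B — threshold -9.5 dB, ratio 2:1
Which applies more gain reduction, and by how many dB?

A: 35.5 dB over, compressed to 17.75 dB over, so 17.75 dB of GR.
B: 5 dB over, compressed to 2.5 dB over, so 2.5 dB of GR.
Difference: 15.25 dB in favour of A.

A, by 15.25 dB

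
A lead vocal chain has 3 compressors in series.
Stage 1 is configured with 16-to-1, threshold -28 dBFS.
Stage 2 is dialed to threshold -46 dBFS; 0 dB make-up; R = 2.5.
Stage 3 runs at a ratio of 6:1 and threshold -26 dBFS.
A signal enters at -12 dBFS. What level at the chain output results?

Stage 1: -12 dBFS is 16 dB over -28 dBFS; at 16:1 that becomes 1 dB over, giving -27 dBFS.
Stage 2: -27 dBFS is 19 dB over -46 dBFS; at 2.5:1 that becomes 7.6 dB over, giving -38.4 dBFS.
Stage 3: -38.4 dBFS ≤ -26 dBFS, so stage 3 doesn't engage; output -38.4 dBFS.

-38.4 dBFS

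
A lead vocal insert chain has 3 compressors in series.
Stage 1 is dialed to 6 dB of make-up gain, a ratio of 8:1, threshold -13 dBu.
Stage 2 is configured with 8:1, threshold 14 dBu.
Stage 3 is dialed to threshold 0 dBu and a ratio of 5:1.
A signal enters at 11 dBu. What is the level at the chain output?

Stage 1: 11 dBu is 24 dB over -13 dBu; at 8:1 that becomes 3 dB over, giving -10 dBu; +6 dB make-up → -4 dBu.
Stage 2: -4 dBu is at or below the 14 dBu threshold — no compression; output -4 dBu.
Stage 3: -4 dBu is at or below the 0 dBu threshold — no compression; output -4 dBu.

-4 dBu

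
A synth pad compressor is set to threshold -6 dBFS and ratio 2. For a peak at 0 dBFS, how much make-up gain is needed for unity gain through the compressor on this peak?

3 dB

Without make-up, output = threshold + overshoot/2 = -6 + 3 = -3 dBFS.
Gap to target: 3 dB.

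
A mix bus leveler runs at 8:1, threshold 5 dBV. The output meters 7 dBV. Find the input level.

That's 2 dB above the 5 dBV threshold.
Before 8:1 compression the overshoot was 2 × 8 = 16 dB, so input = 5 + 16 = 21 dBV.

21 dBV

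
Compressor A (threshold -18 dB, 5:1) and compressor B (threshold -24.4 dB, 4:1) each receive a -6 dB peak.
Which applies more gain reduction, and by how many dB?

A: 12 dB over, compressed to 2.4 dB over, so 9.6 dB of GR.
B: 18.4 dB over, compressed to 4.6 dB over, so 13.8 dB of GR.
B reduces 4.2 dB more.

B, by 4.2 dB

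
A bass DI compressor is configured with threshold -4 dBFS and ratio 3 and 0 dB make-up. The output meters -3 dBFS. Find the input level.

That's 1 dB above the -4 dBFS threshold.
Input overshoot = R × output overshoot = 3 dB → input = -4 + 3 = -1 dBFS.

-1 dBFS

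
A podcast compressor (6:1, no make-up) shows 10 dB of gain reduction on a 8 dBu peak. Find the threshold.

-4 dBu

Input is 12 dB above T (since output overshoot × R = input overshoot: (-2 − T)·6 = 8 − T gives T = -4 dBu).
Check: -4 + (8 − (-4))/6 = -4 + 2 = -2 dBu. ✓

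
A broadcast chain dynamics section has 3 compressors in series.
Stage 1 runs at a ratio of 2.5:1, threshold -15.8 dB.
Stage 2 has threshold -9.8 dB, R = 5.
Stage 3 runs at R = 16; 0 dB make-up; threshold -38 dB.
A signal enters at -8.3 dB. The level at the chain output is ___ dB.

-36.425 dB

Stage 1: 7.5 dB above -15.8 dB, reduced 2.5:1 to 3 dB above → -12.8 dB.
Stage 2: -12.8 dB ≤ -9.8 dB, so stage 2 doesn't engage; output -12.8 dB.
Stage 3: 25.2 dB above -38 dB, reduced 16:1 to 1.575 dB above → -36.425 dB.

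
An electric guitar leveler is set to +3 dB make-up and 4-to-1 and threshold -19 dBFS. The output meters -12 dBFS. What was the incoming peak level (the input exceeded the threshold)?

-3 dBFS

Before make-up, the level was -12 − 3 = -15 dBFS.
The compressed level sits -15 − (-19) = 4 dB over threshold.
Undo the ratio: input overshoot = 4 × 4 = 16 dB, giving input = -3 dBFS.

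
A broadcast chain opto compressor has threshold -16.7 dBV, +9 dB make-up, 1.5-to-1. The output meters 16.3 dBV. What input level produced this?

19.3 dBV

Before make-up, the level was 16.3 − 9 = 7.3 dBV.
That's 24 dB above the -16.7 dBV threshold.
Input overshoot = R × output overshoot = 36 dB → input = -16.7 + 36 = 19.3 dBV.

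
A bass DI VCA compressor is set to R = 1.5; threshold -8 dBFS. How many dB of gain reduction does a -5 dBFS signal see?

-5 dBFS exceeds the threshold by 3 dB.
A 1.5:1 ratio leaves 2 dB of that excess.
GR = overshoot in − overshoot out = 3 − 2 = 1 dB.

1 dB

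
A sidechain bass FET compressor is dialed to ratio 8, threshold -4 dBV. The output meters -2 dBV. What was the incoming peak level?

The compressed level sits -2 − (-4) = 2 dB over threshold.
Before 8:1 compression the overshoot was 2 × 8 = 16 dB, so input = -4 + 16 = 12 dBV.

12 dBV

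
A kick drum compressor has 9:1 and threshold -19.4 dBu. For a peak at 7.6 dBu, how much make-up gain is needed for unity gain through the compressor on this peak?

24 dB

Without make-up, output = threshold + overshoot/9 = -19.4 + 3 = -16.4 dBu.
Gap to target: 24 dB.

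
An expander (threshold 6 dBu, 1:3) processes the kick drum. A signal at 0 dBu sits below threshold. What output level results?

Undershoot = 6 − 0 = 6 dB.
At 1:3, that expands to 18 dB under threshold.
Output = 6 − 18 = -12 dBu.

-12 dBu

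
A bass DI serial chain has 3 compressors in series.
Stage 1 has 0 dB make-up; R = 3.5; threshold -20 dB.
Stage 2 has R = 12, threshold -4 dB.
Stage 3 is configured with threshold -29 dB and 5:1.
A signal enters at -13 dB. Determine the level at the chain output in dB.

-26.8 dB

Stage 1: overshoot 7 dB → 7/3.5 = 2 dB → -18 dB.
Stage 2: -18 dB is at or below the -4 dB threshold — no compression; output -18 dB.
Stage 3: overshoot 11 dB → 11/5 = 2.2 dB → -26.8 dB.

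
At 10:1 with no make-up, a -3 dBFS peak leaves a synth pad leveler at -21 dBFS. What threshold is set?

-23 dBFS

Input is 20 dB above T (since output overshoot × R = input overshoot: (-21 − T)·10 = -3 − T gives T = -23 dBFS).
Check: -23 + (-3 − (-23))/10 = -23 + 2 = -21 dBFS. ✓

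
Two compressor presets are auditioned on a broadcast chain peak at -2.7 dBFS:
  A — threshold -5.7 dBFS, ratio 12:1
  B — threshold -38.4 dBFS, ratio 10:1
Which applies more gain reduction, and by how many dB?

A: 3 dB over, compressed to 0.25 dB over, so 2.75 dB of GR.
B: 35.7 dB over, compressed to 3.57 dB over, so 32.13 dB of GR.
Difference: 29.38 dB in favour of B.

B, by 29.38 dB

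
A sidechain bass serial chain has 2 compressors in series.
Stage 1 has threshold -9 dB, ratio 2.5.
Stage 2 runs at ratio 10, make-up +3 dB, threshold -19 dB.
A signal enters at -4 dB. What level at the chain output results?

-14.8 dB

Stage 1: 5 dB above -9 dB, reduced 2.5:1 to 2 dB above → -7 dB.
Stage 2: -7 dB is 12 dB over -19 dB; at 10:1 that becomes 1.2 dB over, giving -17.8 dB; +3 dB make-up → -14.8 dB.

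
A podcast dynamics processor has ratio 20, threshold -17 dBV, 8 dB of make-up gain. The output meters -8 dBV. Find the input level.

Stripping the +8 dB make-up gives -16 dBV at the gain stage.
Post-compression overshoot = -16 − (-17) = 1 dB.
Undo the ratio: input overshoot = 1 × 20 = 20 dB, giving input = 3 dBV.

3 dBV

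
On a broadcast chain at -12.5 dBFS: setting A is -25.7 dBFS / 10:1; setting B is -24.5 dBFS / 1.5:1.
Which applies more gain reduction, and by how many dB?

A, by 7.88 dB

A: 13.2 dB over, compressed to 1.32 dB over, so 11.88 dB of GR.
B: 12 dB over, compressed to 8 dB over, so 4 dB of GR.
A reduces 7.88 dB more.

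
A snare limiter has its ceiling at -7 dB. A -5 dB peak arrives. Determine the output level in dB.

A brickwall limiter is an ∞:1 compressor: any input above the ceiling is clamped to -7 dB.

-7 dB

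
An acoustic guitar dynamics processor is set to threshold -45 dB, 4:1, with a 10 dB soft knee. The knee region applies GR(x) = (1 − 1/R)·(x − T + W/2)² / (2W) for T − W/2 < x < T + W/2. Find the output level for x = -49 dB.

-49.0375 dB

x − T + W/2 = -49 − (-45) + 5 = 1.
GR = (1 − 1/4) × 1² / 20 = 0.75 × 1 / 20 = 0.0375 dB.
Output = -49 − 0.0375 = -49.0375 dB.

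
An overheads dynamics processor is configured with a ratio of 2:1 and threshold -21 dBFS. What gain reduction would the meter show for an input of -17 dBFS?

-17 dBFS exceeds the threshold by 4 dB.
At 2:1, output sits 4/2 = 2 dB above threshold.
Gain reduction = 4 − 2 = 2 dB.

2 dB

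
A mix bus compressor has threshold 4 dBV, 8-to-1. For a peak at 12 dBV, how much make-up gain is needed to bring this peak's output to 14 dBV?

Overshoot 8 dB → 8/8 = 1 dB after compression, so the compressed level is 4 + 1 = 5 dBV.
Make-up = target − compressed = 14 − 5 = 9 dB.

9 dB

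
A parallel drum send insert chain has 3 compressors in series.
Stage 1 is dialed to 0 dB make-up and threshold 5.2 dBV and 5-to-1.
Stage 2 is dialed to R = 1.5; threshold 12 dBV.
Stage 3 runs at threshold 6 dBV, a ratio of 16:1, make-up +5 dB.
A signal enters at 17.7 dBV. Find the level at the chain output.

Stage 1: overshoot 12.5 dB → 12.5/5 = 2.5 dB → 7.7 dBV.
Stage 2: 7.7 dBV is at or below the 12 dBV threshold — no compression; output 7.7 dBV.
Stage 3: 1.7 dB above 6 dBV, reduced 16:1 to 0.10625 dB above → 6.10625 dBV; +5 dB make-up → 11.10625 dBV.

11.10625 dBV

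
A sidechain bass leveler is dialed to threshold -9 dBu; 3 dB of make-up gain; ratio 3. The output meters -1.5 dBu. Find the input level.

4.5 dBu

Stripping the +3 dB make-up gives -4.5 dBu at the gain stage.
That's 4.5 dB above the -9 dBu threshold.
Input overshoot = R × output overshoot = 13.5 dB → input = -9 + 13.5 = 4.5 dBu.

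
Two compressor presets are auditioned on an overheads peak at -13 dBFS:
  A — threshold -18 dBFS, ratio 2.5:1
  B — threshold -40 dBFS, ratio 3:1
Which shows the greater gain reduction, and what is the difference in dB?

A: 5 dB over, compressed to 2 dB over, so 3 dB of GR.
B: 27 dB over, compressed to 9 dB over, so 18 dB of GR.
B reduces 15 dB more.

B, by 15 dB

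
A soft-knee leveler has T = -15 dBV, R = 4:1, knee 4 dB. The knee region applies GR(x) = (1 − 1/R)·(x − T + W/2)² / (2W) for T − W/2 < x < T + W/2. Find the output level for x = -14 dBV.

-14.84375 dBV

x − T + W/2 = -14 − (-15) + 2 = 3.
GR = (1 − 1/4) × 3² / 8 = 0.75 × 9 / 8 = 0.84375 dB.
Output = -14 − 0.84375 = -14.84375 dBV.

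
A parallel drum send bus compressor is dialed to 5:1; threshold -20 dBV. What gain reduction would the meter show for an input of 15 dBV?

28 dB

Overshoot = 15 − (-20) = 35 dB.
After 5:1 compression the overshoot becomes 35/5 = 7 dB.
GR = overshoot in − overshoot out = 35 − 7 = 28 dB.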